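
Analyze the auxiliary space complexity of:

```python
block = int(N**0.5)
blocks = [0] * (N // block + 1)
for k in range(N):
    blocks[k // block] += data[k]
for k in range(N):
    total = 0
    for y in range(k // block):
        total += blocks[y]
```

Space complexity: O(sqrt(n)).
Storage scales with sqrt(n).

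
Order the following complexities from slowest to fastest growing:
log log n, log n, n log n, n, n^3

Ordered by growth rate: log log n < log n < n < n log n < n^3.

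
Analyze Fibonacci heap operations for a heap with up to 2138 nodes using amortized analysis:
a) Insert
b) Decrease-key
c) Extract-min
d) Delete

Fibonacci heaps use lazy consolidation. Potential function Phi = t + 2m (t = number of trees, m = marked nodes).
- Insert: O(1) actual, Delta Phi = +1 (one new tree) => O(1) amortized.
- Decrease-key: with c cascading cuts, actual cost is O(c); Delta Phi <= c - 2(c-1) + 2 = 4 - c (c new trees; >= c-1 marks cleared; <= 1 new mark). Amortized O(c) + (4 - c) = O(1).
- Extract-min: O(D(n) + t) actual; consolidation drops t to <= D(n)+1, so Delta Phi pays for the t term. D(n) = O(log n) for n = 2138 => O(log n) amortized.
- Delete: decrease-key to -inf then extract-min = O(log n).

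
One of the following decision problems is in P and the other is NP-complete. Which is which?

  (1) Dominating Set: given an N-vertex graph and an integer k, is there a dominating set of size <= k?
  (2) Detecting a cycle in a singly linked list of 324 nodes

(1) is NP-complete: reduces from Set Cover (with k part of the input).
(2) is P: Floyd's tortoise-and-hare runs in O(n) time, O(1) space.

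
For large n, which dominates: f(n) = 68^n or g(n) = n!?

g(n) = n! grows faster: n!/68^n -> infinity by Stirling.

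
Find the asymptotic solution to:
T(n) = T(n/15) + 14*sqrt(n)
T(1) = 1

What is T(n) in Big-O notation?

Each level contributes sqrt(n/15^k). Geometric series with ratio 1/sqrt(15) < 1 sums to O(sqrt(n)).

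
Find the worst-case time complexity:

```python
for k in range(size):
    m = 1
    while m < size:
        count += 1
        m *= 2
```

Time complexity: O(n log n).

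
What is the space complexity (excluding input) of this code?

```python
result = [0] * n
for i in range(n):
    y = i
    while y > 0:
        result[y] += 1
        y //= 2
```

Space complexity: O(n).
Auxiliary storage grows linearly with the input size n in the worst case.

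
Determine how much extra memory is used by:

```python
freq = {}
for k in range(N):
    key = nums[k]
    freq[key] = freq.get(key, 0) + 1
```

Space complexity: O(n).
Auxiliary storage grows linearly with the input size n in the worst case.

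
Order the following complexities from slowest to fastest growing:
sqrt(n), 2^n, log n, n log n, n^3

Ordered by growth rate: log n < sqrt(n) < n log n < n^3 < 2^n.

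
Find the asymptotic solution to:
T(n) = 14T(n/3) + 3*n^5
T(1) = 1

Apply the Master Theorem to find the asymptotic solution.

a=14, b=3, f(n)=3*n^5. log_3(14) = 2.402 < 5. Case 3: T(n) = O(n^5).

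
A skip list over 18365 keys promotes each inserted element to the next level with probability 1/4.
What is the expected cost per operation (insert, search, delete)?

Expected number of levels is O(log_4(18365)) = O(log n). A search visits O(1) expected nodes per level over O(log n) levels. Insert/delete are a search plus O(1) pointer updates per level. Expected O(log n) per operation.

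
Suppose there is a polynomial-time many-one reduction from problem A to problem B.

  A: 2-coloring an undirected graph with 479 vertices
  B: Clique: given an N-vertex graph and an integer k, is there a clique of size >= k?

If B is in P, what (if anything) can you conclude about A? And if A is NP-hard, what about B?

A poly-time reduction A <=_p B means any A-instance can be transformed to a B-instance in poly time.
If B is in P: compose the reduction with B's poly-time algorithm to solve A in poly time, so A is in P.
If A is NP-hard: every NP problem reduces to A, which reduces to B; composing reductions, every NP problem reduces to B, so B is NP-hard.
(Here in fact A is P and B is NP-complete.)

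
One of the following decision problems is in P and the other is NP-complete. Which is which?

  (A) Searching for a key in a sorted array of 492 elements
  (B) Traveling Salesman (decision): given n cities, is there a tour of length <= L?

(A) is P: binary search runs in O(log n).
(B) is NP-complete: reduces from Hamiltonian Cycle.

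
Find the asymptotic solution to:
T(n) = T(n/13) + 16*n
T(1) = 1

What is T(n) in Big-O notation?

Geometric series: 16*n*(1 + 1/13 + 1/13^2 + ...) = O(n). T(n) = O(n).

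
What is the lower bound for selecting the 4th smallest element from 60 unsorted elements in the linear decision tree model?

Selecting the 4th smallest of 60 elements requires Omega(n) comparisons. Every element must be compared at least once. The BFPRT algorithm achieves O(n), making this tight.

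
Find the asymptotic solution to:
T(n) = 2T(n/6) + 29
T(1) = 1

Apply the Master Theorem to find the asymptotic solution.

a=2, b=6, f(n)=29. log_6(2) = 0.3869. Case 1 of Master Theorem: T(n) = O(n^0.3869).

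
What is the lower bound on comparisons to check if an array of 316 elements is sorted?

To verify 316 elements are sorted, we must compare each consecutive pair. Skipping any pair allows an adversary to swap them. Therefore 315 comparisons are necessary and sufficient.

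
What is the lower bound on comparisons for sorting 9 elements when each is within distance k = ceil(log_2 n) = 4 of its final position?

Partition the 9 positions into floor(n/k) blocks of k = 4 consecutive positions; any permutation within a block keeps every element within k of its final position, so there are at least (k!)^(n/k) distinguishable inputs. Lower bound: log_2((k!)^(n/k)) = (n/k) * log_2(k!) = Theta(n log k); with k = ceil(log_2 n), this is Omega(n log log n).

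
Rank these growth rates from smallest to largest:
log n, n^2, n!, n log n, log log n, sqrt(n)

Ordered by growth rate: log log n < log n < sqrt(n) < n log n < n^2 < n!.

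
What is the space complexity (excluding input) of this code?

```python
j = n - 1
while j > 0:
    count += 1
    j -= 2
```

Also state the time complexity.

Space complexity: O(1).
Only a constant amount of auxiliary storage is used; nothing grows with n.
Time complexity: O(n).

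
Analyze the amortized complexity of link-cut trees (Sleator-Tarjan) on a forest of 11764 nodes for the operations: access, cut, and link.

Link-cut trees represent the forest using splay trees over preferred paths. With potential Phi = sum over nodes of log(size of virtual subtree), each access on 11764 nodes is O(log 11764) = O(log n) amortized by the splay-tree access lemma. Cut and link are O(1) plus one access.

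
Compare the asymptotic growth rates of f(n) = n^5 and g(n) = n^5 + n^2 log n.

f(n) = n^5 and g(n) = n^5 + n^2 log n are Theta of each other: the lower-order n^2 log n term is o(n^5); both are Theta(n^5).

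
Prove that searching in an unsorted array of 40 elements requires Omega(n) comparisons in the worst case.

An adversary can always place the target in the last position checked. Until all 40 positions are examined, the target might be in any unchecked position. Therefore 40 comparisons are necessary.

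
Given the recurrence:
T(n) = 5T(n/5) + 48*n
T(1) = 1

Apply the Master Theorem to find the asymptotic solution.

a=5, b=5, f(n)=48*n. log_5(5) = 1. Case 2: T(n) = O(n log n).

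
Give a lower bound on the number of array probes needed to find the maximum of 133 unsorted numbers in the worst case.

Adversary: any unprobed cell could hold a value larger than everything seen so far. If fewer than 133 cells are probed, the adversary places the max in an unprobed cell. So all 133 cells must be examined; together with 133-1 comparisons this is tight.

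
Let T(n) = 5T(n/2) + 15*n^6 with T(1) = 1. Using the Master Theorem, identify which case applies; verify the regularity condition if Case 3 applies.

a=5, b=2, f(n)=15*n^6.
log_2(5) = 2.322 < 6.
f(n) = Omega(n^(2.322+epsilon)) for some epsilon > 0, so Case 3 is the candidate.
Regularity: a*f(n/b) = 5*15*(n/2)^6 = (5/64)*15*n^6 <= c*f(n) with c = 5/64 < 1. Satisfied.
Case 3: T(n) = Theta(n^6).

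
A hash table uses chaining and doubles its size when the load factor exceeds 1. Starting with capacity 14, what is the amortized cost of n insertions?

Rehashing occurs when load exceeds 1. Total rehash cost is geometric series summing to O(n). Each insertion itself is O(1). Amortized: O(1).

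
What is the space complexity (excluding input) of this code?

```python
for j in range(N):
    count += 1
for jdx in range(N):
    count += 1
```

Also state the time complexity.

Space complexity: O(1).
Only a constant amount of auxiliary storage is used; nothing grows with n.
Time complexity: O(n).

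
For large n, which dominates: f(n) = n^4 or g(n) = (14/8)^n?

g(n) = (14/8)^n grows faster: (14/8)^n is exponential with base 14/8 > 1, dominating every polynomial.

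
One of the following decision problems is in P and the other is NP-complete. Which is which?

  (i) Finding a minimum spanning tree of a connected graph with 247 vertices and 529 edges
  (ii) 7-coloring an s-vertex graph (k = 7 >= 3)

(i) is P: Kruskal's / Prim's algorithms run in polynomial time.
(ii) is NP-complete: graph k-coloring for k>=3 is NP-complete by reduction from 3-SAT.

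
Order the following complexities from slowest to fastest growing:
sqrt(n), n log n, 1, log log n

Ordered by growth rate: 1 < log log n < sqrt(n) < n log n.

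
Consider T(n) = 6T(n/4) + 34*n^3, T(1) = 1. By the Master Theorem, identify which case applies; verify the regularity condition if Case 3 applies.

a=6, b=4, f(n)=34*n^3.
log_4(6) = 1.292 < 3.
f(n) = Omega(n^(1.292+epsilon)) for some epsilon > 0, so Case 3 is the candidate.
Regularity: a*f(n/b) = 6*34*(n/4)^3 = (6/64)*34*n^3 <= c*f(n) with c = 6/64 < 1. Satisfied.
Case 3: T(n) = Theta(n^3).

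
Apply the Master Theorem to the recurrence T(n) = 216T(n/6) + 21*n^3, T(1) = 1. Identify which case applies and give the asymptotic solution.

a=216, b=6, f(n)=21*n^3.
log_6(216) = 3, so n^(log_b(a)) = n^3.
f(n) = Theta(n^3), so Case 2 applies.
T(n) = Theta(n^3 log n).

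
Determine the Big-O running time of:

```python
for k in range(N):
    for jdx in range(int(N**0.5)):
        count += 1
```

Time complexity: O(n * sqrt(n)).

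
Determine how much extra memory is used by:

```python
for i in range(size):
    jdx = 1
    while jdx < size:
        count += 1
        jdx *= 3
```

Space complexity: O(1).
Only a constant amount of auxiliary storage is used; nothing grows with n.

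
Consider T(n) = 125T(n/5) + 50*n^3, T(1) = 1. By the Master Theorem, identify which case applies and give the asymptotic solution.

a=125, b=5, f(n)=50*n^3.
log_5(125) = 3, so n^(log_b(a)) = n^3.
f(n) = Theta(n^3), so Case 2 applies.
T(n) = Theta(n^3 log n).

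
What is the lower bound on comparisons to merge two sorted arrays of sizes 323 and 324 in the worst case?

Adversary: with |323 - 324| <= 1 the inputs can be fully interleaved so that every adjacent pair in the merged output comes from different arrays. Then each of the 646 adjacent pairs must be directly compared, or the algorithm cannot determine their relative order. Standard merge meets this bound.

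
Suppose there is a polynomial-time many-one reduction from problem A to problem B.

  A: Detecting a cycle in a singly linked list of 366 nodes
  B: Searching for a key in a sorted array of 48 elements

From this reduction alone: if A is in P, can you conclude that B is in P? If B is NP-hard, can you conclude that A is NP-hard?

A poly-time reduction A <=_p B transfers tractability DOWN (B easy => A easy) and hardness UP (A hard => B hard), not the reverse.
From A in P, the reduction alone does NOT give B in P: any problem in P trivially reduces to SAT, yet SAT is not known to be in P.
From B NP-hard, the reduction alone does NOT give A NP-hard: again, easy problems reduce to hard ones.
(Here in fact A is P and B is P.)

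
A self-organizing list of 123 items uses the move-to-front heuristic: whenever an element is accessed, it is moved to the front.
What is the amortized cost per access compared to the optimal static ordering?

With potential Phi = number of inversions between the MTF list and the optimal static list (at most C(123,2)), each access has amortized cost at most 2 * (cost under optimal static ordering). This is the move-to-front 2-competitiveness result.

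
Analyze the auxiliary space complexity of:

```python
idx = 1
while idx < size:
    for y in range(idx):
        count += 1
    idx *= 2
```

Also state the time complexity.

Space complexity: O(1).
Only a constant amount of auxiliary storage is used; nothing grows with n.
Time complexity: O(n).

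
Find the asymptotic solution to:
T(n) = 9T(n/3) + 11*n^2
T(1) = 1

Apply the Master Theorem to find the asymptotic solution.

a=9, b=3, f(n)=11*n^2. log_3(9) = 2. Case 2: T(n) = O(n^2 log n).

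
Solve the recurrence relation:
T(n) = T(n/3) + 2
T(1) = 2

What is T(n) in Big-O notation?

Each step divides n by 3 and adds 2. After log_3(n) steps, T(n) = O(log n).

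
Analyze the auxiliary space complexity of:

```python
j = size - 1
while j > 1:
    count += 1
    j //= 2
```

Space complexity: O(1).
Only a constant amount of auxiliary storage is used; nothing grows with n.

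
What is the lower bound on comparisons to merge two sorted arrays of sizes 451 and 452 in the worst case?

Adversary: with |451 - 452| <= 1 the inputs can be fully interleaved so that every adjacent pair in the merged output comes from different arrays. Then each of the 902 adjacent pairs must be directly compared, or the algorithm cannot determine their relative order. Standard merge meets this bound.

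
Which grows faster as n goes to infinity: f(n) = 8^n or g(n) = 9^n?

g(n) = 9^n grows faster: (9/8)^n -> infinity since 9/8 > 1.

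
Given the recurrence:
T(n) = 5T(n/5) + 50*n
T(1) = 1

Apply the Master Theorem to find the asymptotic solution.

a=5, b=5, f(n)=50*n. log_5(5) = 1. Case 2: T(n) = O(n log n).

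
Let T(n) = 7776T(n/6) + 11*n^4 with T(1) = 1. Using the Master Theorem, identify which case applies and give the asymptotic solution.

a=7776, b=6, f(n)=11*n^4.
log_6(7776) = 5 > 4.
Since f(n) = O(n^4) is polynomially smaller than n^5, Case 1 applies.
T(n) = Theta(n^5).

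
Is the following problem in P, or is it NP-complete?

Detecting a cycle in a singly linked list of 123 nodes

This problem is in P: Floyd's tortoise-and-hare runs in O(n) time, O(1) space.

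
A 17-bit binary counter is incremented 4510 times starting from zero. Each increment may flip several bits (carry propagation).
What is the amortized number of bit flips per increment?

Bit i flips on every 2^i-th increment, so over 4510 increments bit i flips floor(4510/2^i) times. Summing over i: total flips < 2 * 4510. Amortized: < 2 = O(1) per increment.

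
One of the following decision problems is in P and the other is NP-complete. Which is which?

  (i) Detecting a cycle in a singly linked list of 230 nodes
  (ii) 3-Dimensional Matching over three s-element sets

(i) is P: Floyd's tortoise-and-hare runs in O(n) time, O(1) space.
(ii) is NP-complete: one of Karp's 21 NP-complete problems.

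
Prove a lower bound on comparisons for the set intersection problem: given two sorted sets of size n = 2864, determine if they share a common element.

For two sorted arrays of size n = 2864, any correct algorithm must examine Omega(n) elements. If fewer are examined, an adversary places a common element in an unexamined gap. A merge-based scan achieves O(n), so the bound is tight.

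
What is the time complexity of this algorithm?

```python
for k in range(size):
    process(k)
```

Time complexity: O(n).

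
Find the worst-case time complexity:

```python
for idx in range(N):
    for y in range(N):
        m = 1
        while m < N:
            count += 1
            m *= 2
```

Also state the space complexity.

Time complexity: O(n^2 log n).
Space complexity: O(1).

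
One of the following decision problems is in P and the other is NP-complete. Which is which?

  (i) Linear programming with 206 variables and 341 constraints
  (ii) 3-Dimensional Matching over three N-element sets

(i) is P: the ellipsoid and interior-point methods run in polynomial time.
(ii) is NP-complete: one of Karp's 21 NP-complete problems.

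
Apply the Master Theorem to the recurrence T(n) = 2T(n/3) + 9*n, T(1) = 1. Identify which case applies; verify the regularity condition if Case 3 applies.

a=2, b=3, f(n)=9*n.
log_3(2) = 0.6309 < 1.
f(n) = Omega(n^(0.6309+epsilon)) for some epsilon > 0, so Case 3 is the candidate.
Regularity: a*f(n/b) = 2*9*(n/3)^1 = (2/3)*9*n^1 <= c*f(n) with c = 2/3 < 1. Satisfied.
Case 3: T(n) = Theta(n).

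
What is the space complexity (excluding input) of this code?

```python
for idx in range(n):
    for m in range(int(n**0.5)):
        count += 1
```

Space complexity: O(1).
Only a constant amount of auxiliary storage is used; nothing grows with n.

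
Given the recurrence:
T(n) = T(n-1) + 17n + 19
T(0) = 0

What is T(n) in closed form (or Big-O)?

Dominant term in sum is 17*sum(i, i=1..n) = 17*n*(n+1)/2 = O(n^2).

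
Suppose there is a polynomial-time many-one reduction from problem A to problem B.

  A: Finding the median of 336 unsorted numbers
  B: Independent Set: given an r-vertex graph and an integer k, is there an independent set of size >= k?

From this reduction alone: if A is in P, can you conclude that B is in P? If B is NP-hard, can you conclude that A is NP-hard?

A poly-time reduction A <=_p B transfers tractability DOWN (B easy => A easy) and hardness UP (A hard => B hard), not the reverse.
From A in P, the reduction alone does NOT give B in P: any problem in P trivially reduces to SAT, yet SAT is not known to be in P.
From B NP-hard, the reduction alone does NOT give A NP-hard: again, easy problems reduce to hard ones.
(Here in fact A is P and B is NP-complete.)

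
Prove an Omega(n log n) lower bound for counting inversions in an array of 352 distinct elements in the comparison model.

Decision-tree argument: at any leaf, the comparisons made (with transitivity) must totally order all 352 elements -- otherwise some pair (i,j) is unordered, and an adversary can present two inputs agreeing on every comparison made but with that pair flipped, changing the inversion count by 1, so the leaf's output is wrong on one of them. Hence the tree has >= 352! leaves and height >= log_2(352!) = Omega(n log n). Modified merge sort achieves O(n log n).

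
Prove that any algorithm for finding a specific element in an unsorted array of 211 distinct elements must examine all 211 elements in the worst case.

Adversary argument: if the algorithm examines fewer than 211 elements, the adversary places the target in an unexamined position. The algorithm cannot distinguish 'not present' from 'in unexamined position'.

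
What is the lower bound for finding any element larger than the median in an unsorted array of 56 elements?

To find an element larger than the median of 56 elements, we must see Omega(n) elements. Without seeing enough elements, an adversary can make any unseen element the median.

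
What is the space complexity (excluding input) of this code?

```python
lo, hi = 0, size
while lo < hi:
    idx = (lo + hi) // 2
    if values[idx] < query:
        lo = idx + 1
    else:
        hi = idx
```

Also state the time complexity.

Space complexity: O(1).
Only a constant amount of auxiliary storage is used; nothing grows with n.
Time complexity: O(log n).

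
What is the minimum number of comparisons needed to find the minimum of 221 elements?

Finding the minimum requires 220 comparisons, identical reasoning to finding the maximum. Each comparison eliminates one candidate.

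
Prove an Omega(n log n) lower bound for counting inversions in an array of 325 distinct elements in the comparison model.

Decision-tree argument: at any leaf, the comparisons made (with transitivity) must totally order all 325 elements -- otherwise some pair (i,j) is unordered, and an adversary can present two inputs agreeing on every comparison made but with that pair flipped, changing the inversion count by 1, so the leaf's output is wrong on one of them. Hence the tree has >= 325! leaves and height >= log_2(325!) = Omega(n log n). Modified merge sort achieves O(n log n).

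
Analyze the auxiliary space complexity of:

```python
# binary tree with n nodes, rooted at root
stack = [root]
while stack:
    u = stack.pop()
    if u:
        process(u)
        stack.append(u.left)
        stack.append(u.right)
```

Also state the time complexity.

Space complexity: O(n).
Auxiliary storage grows linearly with the input size n in the worst case.
Time complexity: O(n).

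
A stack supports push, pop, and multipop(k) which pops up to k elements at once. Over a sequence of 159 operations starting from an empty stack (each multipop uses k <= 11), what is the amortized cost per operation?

Each element is pushed exactly once and popped at most once (whether by pop or as part of a multipop). So the total number of individual pops over the whole sequence is at most the number of pushes, which is at most 159. Total work <= 2 * 159, hence O(1) amortized per operation.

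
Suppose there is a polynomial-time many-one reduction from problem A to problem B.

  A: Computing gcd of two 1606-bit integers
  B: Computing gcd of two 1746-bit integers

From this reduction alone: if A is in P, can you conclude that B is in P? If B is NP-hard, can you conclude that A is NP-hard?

A poly-time reduction A <=_p B transfers tractability DOWN (B easy => A easy) and hardness UP (A hard => B hard), not the reverse.
From A in P, the reduction alone does NOT give B in P: any problem in P trivially reduces to SAT, yet SAT is not known to be in P.
From B NP-hard, the reduction alone does NOT give A NP-hard: again, easy problems reduce to hard ones.
(Here in fact A is P and B is P.)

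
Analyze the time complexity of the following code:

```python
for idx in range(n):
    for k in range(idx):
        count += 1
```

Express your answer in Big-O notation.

Time complexity: O(n^2).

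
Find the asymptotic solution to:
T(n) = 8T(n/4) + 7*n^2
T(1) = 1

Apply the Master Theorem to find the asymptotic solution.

a=8, b=4, f(n)=7*n^2. log_4(8) = 1.5 < 2. Case 3: T(n) = O(n^2).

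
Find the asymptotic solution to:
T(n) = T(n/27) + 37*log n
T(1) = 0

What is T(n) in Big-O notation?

Each of the log_27(n) levels adds O(log n). T(n) = O(log^2 n).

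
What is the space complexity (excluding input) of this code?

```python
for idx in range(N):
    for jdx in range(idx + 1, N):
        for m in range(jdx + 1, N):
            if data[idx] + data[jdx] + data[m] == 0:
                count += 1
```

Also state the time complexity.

Space complexity: O(1).
Only a constant amount of auxiliary storage is used; nothing grows with n.
Time complexity: O(n^3).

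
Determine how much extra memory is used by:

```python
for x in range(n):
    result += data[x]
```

Space complexity: O(1).
Only a constant amount of auxiliary storage is used; nothing grows with n.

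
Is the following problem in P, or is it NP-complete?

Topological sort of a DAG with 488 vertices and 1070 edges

This problem is in P: DFS-based topological sort runs in O(V+E).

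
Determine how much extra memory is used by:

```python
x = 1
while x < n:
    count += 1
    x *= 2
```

Space complexity: O(1).
Only a constant amount of auxiliary storage is used; nothing grows with n.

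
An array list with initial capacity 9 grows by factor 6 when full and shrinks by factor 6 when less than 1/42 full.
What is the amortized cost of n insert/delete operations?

Using potential function Phi = |6*size - capacity|. Resizing costs are offset by potential release. Amortized O(1) per operation.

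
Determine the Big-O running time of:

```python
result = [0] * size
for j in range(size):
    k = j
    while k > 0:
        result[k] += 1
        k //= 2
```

Time complexity: O(n log n).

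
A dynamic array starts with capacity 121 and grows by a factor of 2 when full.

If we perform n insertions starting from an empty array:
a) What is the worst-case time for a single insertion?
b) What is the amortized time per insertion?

(a) Worst-case single insertion: O(n) -- when the array is full at capacity c, the resize copies all c elements, and c can be Theta(n).
(b) Resizes happen at sizes 121, 242, 484, ... Total copy cost for n insertions: 121 + 242 + ... = O(n) (geometric series with ratio 1/2). Amortized cost per insertion: O(n)/n = O(1).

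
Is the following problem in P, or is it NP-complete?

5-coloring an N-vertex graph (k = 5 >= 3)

This problem is NP-complete: graph k-coloring for k>=3 is NP-complete by reduction from 3-SAT.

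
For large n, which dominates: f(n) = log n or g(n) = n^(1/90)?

g(n) = n^(1/90) grows faster: any positive power of n dominates log n.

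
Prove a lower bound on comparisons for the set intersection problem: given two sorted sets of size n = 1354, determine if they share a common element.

For two sorted arrays of size n = 1354, any correct algorithm must examine Omega(n) elements. If fewer are examined, an adversary places a common element in an unexamined gap. A merge-based scan achieves O(n), so the bound is tight.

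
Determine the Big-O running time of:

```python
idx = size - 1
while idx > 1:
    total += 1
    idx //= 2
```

Time complexity: O(log n).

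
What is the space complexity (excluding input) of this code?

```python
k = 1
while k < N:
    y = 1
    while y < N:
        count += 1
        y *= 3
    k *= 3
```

Space complexity: O(1).
Only a constant amount of auxiliary storage is used; nothing grows with n.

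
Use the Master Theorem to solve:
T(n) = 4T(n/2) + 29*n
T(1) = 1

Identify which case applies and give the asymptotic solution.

a=4, b=2, f(n)=29*n.
log_2(4) = 2 > 1.
Since f(n) = O(n^1) is polynomially smaller than n^2, Case 1 applies.
T(n) = Theta(n^2).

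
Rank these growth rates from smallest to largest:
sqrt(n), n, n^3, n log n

Ordered by growth rate: sqrt(n) < n < n log n < n^3.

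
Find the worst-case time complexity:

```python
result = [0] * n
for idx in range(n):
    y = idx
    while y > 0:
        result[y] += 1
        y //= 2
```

Time complexity: O(n log n).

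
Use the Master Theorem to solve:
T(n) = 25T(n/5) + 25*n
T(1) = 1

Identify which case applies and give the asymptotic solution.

a=25, b=5, f(n)=25*n.
log_5(25) = 2 > 1.
Since f(n) = O(n^1) is polynomially smaller than n^2, Case 1 applies.
T(n) = Theta(n^2).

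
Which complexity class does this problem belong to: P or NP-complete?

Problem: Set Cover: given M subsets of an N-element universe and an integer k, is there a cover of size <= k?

This problem is NP-complete: one of Karp's 21 NP-complete problems (with k part of the input).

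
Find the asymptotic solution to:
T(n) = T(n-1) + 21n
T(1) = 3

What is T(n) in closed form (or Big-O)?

Unrolling: T(n) = 3 + 21*(2 + 3 + ... + n) = 3 + 21*(n(n+1)/2 - 1) = O(n^2).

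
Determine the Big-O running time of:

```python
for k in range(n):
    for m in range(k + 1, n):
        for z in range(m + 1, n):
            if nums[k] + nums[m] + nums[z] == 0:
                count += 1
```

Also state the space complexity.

Time complexity: O(n^3).
Space complexity: O(1).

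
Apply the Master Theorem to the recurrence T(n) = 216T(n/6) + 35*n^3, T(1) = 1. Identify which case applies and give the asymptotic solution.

a=216, b=6, f(n)=35*n^3.
log_6(216) = 3, so n^(log_b(a)) = n^3.
f(n) = Theta(n^3), so Case 2 applies.
T(n) = Theta(n^3 log n).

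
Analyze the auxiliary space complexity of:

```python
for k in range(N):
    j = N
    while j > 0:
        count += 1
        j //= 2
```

Space complexity: O(1).
Only a constant amount of auxiliary storage is used; nothing grows with n.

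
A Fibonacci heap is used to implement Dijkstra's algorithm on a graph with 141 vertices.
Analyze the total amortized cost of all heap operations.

Dijkstra performs 141 insert, 141 extract-min, and at most E decrease-key operations. With Fibonacci heap: insert O(1) amortized, extract-min O(log n) amortized, decrease-key O(1) amortized. Total with n = 141: O(n * 1 + n * log n + E * 1) = O(n log n + E).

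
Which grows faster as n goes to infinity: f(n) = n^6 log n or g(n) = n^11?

g(n) = n^11 grows faster: n^11 / (n^6 log n) = n^5/log n -> infinity.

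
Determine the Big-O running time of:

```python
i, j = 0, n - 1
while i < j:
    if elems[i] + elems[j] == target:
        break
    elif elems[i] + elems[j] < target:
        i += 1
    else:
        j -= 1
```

Time complexity: O(n).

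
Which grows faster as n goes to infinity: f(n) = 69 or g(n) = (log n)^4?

g(n) = (log n)^4 grows faster: any unbounded function dominates a constant.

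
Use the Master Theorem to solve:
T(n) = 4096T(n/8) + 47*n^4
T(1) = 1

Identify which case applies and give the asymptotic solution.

a=4096, b=8, f(n)=47*n^4.
log_8(4096) = 4, so n^(log_b(a)) = n^4.
f(n) = Theta(n^4), so Case 2 applies.
T(n) = Theta(n^4 log n).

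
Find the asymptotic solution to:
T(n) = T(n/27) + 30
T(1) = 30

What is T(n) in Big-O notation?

Each step divides n by 27 and adds 30. After log_27(n) steps, T(n) = O(log n).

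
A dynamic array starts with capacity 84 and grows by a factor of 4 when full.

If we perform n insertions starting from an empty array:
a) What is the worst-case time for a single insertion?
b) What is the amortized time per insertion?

(a) Worst-case single insertion: O(n) -- when the array is full at capacity c, the resize copies all c elements, and c can be Theta(n).
(b) Resizes happen at sizes 84, 336, 1344, ... Total copy cost for n insertions: 84 + 336 + ... = O(n) (geometric series with ratio 1/4). Amortized cost per insertion: O(n)/n = O(1).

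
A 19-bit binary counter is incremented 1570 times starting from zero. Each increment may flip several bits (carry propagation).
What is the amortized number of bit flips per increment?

Bit i flips on every 2^i-th increment, so over 1570 increments bit i flips floor(1570/2^i) times. Summing over i: total flips < 2 * 1570. Amortized: < 2 = O(1) per increment.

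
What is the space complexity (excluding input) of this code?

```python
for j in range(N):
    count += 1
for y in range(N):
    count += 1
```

Space complexity: O(1).
Only a constant amount of auxiliary storage is used; nothing grows with n.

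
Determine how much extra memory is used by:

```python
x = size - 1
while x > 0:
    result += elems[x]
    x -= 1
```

Space complexity: O(1).
Only a constant amount of auxiliary storage is used; nothing grows with n.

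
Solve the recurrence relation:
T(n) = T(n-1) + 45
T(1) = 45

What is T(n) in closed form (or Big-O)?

Unrolling: T(n) = T(n-1) + 45 = T(n-2) + 2*45 = ... = T(1) + (n-1)*45 = 45 + (n-1)*45 = 45n.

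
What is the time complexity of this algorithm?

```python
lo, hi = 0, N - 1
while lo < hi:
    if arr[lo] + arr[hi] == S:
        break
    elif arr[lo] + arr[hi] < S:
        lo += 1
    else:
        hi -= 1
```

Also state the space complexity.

Time complexity: O(n).
Space complexity: O(1).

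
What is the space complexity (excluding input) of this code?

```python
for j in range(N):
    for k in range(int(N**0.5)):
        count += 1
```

Space complexity: O(1).
Only a constant amount of auxiliary storage is used; nothing grows with n.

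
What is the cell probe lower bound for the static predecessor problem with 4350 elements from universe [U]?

The Patrascu-Thorup lower bound shows any data structure on n = 4350 elements using O(n * polylog(n)) space requires Omega(log log U) query time. van Emde Boas trees achieve O(log log U) with O(U) space.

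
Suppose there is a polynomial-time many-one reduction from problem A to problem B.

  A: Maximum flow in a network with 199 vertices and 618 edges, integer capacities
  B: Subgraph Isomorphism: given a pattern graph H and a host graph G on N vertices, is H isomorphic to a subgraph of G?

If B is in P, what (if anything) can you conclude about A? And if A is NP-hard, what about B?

A poly-time reduction A <=_p B means any A-instance can be transformed to a B-instance in poly time.
If B is in P: compose the reduction with B's poly-time algorithm to solve A in poly time, so A is in P.
If A is NP-hard: every NP problem reduces to A, which reduces to B; composing reductions, every NP problem reduces to B, so B is NP-hard.
(Here in fact A is P and B is NP-complete.)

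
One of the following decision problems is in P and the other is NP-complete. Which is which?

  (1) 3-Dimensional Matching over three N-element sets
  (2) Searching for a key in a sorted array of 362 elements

(1) is NP-complete: one of Karp's 21 NP-complete problems.
(2) is P: binary search runs in O(log n).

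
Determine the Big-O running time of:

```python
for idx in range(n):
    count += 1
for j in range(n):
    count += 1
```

Time complexity: O(n).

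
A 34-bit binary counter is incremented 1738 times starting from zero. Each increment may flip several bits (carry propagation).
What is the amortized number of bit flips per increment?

Bit i flips on every 2^i-th increment, so over 1738 increments bit i flips floor(1738/2^i) times. Summing over i: total flips < 2 * 1738. Amortized: < 2 = O(1) per increment.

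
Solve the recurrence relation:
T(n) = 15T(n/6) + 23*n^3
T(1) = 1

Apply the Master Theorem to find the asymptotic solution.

a=15, b=6, f(n)=23*n^3. log_6(15) = 1.511 < 3. Case 3: T(n) = O(n^3).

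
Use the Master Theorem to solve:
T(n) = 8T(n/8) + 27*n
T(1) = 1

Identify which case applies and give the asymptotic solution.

a=8, b=8, f(n)=27*n.
log_8(8) = 1, so n^(log_b(a)) = n.
f(n) = Theta(n), so Case 2 applies.
T(n) = Theta(n log n).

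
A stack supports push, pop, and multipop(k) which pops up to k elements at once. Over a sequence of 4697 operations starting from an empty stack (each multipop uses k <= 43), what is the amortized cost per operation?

Each element is pushed exactly once and popped at most once (whether by pop or as part of a multipop). So the total number of individual pops over the whole sequence is at most the number of pushes, which is at most 4697. Total work <= 2 * 4697, hence O(1) amortized per operation.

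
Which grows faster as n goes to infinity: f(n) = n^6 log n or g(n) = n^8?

g(n) = n^8 grows faster: n^8 / (n^6 log n) = n^2/log n -> infinity.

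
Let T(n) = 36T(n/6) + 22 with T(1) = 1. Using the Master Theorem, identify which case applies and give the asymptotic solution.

a=36, b=6, f(n)=22.
log_6(36) = 2 > 0.
Since f(n) = O(n^0) is polynomially smaller than n^2, Case 1 applies.
T(n) = Theta(n^2).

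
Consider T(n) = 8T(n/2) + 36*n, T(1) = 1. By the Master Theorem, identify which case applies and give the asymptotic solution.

a=8, b=2, f(n)=36*n.
log_2(8) = 3 > 1.
Since f(n) = O(n^1) is polynomially smaller than n^3, Case 1 applies.
T(n) = Theta(n^3).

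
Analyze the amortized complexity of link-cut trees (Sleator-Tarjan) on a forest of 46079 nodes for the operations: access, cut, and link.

Link-cut trees represent the forest using splay trees over preferred paths. With potential Phi = sum over nodes of log(size of virtual subtree), each access on 46079 nodes is O(log 46079) = O(log n) amortized by the splay-tree access lemma. Cut and link are O(1) plus one access.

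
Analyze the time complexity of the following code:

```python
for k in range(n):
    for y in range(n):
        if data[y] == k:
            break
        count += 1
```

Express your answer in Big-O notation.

Time complexity: O(n^2).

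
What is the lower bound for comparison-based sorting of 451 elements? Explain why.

A comparison-based sorting algorithm corresponds to a decision tree. With 451! possible permutations, the tree has 451! leaves. The height is at least log_2(451!) = Omega(n log n) by Stirling's approximation.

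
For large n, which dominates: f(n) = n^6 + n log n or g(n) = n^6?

f(n) = n^6 + n log n and g(n) = n^6 are Theta of each other: the lower-order n log n term is o(n^6); both are Theta(n^6).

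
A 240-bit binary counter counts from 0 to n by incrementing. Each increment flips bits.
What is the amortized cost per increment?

Bit i flips every 2^i increments. Total flips over n increments: sum_{i=0}^{240} n/2^i < 2n. Amortized cost: 2n/n = O(1).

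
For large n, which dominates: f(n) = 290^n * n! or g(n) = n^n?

f(n) = 290^n * n! grows faster: by Stirling n! ~ sqrt(2 pi n)(n/e)^n, so 290^n n! / n^n ~ (290/e)^n sqrt(2 pi n) -> infinity since 290/e > 1.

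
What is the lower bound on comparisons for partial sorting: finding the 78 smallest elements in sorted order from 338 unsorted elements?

Finding 78 smallest of 338 in sorted order: Omega(338) to identify the 78 smallest, plus Omega(78 log 78) to sort them. Total: Omega(n + k log k).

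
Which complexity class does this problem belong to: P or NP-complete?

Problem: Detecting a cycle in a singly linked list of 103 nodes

This problem is in P: Floyd's tortoise-and-hare runs in O(n) time, O(1) space.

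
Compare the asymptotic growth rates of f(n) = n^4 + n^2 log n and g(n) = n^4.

f(n) = n^4 + n^2 log n and g(n) = n^4 are Theta of each other: the lower-order n^2 log n term is o(n^4); both are Theta(n^4).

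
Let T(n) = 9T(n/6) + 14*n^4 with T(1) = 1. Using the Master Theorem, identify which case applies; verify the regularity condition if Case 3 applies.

a=9, b=6, f(n)=14*n^4.
log_6(9) = 1.226 < 4.
f(n) = Omega(n^(1.226+epsilon)) for some epsilon > 0, so Case 3 is the candidate.
Regularity: a*f(n/b) = 9*14*(n/6)^4 = (9/1296)*14*n^4 <= c*f(n) with c = 9/1296 < 1. Satisfied.
Case 3: T(n) = Theta(n^4).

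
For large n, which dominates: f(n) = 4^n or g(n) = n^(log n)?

f(n) = 4^n grows faster: take logs: log(n^(log n)) = (log n)^2, log(4^n) = n log 4; n dominates (log n)^2.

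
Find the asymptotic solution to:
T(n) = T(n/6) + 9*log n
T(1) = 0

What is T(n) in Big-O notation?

Each of the log_6(n) levels adds O(log n). T(n) = O(log^2 n).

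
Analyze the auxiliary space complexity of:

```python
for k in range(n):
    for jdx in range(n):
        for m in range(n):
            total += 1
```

Space complexity: O(1).
Only a constant amount of auxiliary storage is used; nothing grows with n.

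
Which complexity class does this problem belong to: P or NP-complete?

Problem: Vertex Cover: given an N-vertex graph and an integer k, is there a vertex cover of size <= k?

This problem is NP-complete: one of Karp's 21 NP-complete problems (with k part of the input; for any fixed constant k it is in P).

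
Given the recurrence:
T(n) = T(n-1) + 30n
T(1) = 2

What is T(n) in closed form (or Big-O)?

Unrolling: T(n) = 2 + 30*(2 + 3 + ... + n) = 2 + 30*(n(n+1)/2 - 1) = O(n^2).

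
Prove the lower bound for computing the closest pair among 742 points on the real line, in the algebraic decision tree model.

Reduction from element distinctness: given 742 reals, the closest-pair distance is 0 iff two are equal. Element distinctness has an Omega(n log n) lower bound in the algebraic decision tree model (Ben-Or). Therefore closest pair on a line also requires Omega(n log n). Sorting then a linear scan achieves this.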